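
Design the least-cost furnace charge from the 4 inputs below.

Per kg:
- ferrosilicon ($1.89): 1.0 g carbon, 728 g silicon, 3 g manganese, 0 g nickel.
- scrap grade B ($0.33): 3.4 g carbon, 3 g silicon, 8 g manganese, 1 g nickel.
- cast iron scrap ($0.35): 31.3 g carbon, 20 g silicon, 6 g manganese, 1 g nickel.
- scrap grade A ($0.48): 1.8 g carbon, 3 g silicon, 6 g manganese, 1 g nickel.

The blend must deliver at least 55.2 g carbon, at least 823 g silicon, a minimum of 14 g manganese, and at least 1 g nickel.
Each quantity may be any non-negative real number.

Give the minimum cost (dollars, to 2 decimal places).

$2.67

Let x1 = kg of ferrosilicon, x2 = kg of scrap grade B, x3 = kg of cast iron scrap, x4 = kg of scrap grade A.
Minimize 1.89x1 + 0.33x2 + 0.35x3 + 0.48x4 subject to:
  1x1 + 3.4x2 + 31.3x3 + 1.8x4 ≥ 55.2   (carbon)
  728x1 + 3x2 + 20x3 + 3x4 ≥ 823   (silicon)
  3x1 + 8x2 + 6x3 + 6x4 ≥ 14   (manganese)
  1x2 + 1x3 + 1x4 ≥ 1   (nickel)
  x1, x2, x3, x4 ≥ 0.
The minimum-cost mix takes nothing from scrap grade A — only ferrosilicon, scrap grade B, cast iron scrap. There the carbon, silicon, manganese constraints are tight.
Solving gives x1 = 1.083, x2 = 0.05135, x3 = 1.723.
Cost = 1.89·1.083 + 0.33·0.05135 + 0.35·1.723 = 2.6669.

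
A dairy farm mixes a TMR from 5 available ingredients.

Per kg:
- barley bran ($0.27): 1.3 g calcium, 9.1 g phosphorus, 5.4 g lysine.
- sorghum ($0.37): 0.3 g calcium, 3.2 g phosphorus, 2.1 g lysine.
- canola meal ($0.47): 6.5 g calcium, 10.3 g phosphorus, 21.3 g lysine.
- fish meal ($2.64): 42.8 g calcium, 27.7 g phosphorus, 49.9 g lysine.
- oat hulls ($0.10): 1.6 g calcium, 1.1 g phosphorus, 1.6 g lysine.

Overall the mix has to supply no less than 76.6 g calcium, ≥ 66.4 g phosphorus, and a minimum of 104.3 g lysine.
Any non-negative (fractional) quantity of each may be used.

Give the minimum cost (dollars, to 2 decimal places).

Treat it as an LP. Let x1 = kg of barley bran, x2 = kg of sorghum, x3 = kg of canola meal, x4 = kg of fish meal, x5 = kg of oat hulls.
min 0.27x1 + 0.37x2 + 0.47x3 + 2.64x4 + 0.1x5 subject to:
  1.3x1 + 0.3x2 + 6.5x3 + 42.8x4 + 1.6x5 ≥ 76.6   (calcium)
  9.1x1 + 3.2x2 + 10.3x3 + 27.7x4 + 1.1x5 ≥ 66.4   (phosphorus)
  5.4x1 + 2.1x2 + 21.3x3 + 49.9x4 + 1.6x5 ≥ 104.3   (lysine)
  x1, x2, x3, x4, x5 ≥ 0.
The minimum-cost mix takes nothing from barley bran, sorghum, oat hulls — only canola meal, fish meal. There the calcium and phosphorus constraints are tight.
Solving gives x3 = 2.7612, x4 = 1.3704.
Objective = 0.47·2.7612 + 2.64·1.3704 = 4.9156.

$4.92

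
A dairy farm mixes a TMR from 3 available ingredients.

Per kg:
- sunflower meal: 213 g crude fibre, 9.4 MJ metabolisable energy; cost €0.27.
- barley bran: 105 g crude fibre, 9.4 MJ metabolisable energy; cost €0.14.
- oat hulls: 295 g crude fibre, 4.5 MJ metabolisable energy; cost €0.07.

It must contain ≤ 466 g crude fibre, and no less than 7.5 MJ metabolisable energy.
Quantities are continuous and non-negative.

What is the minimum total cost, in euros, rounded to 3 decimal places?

€0.112

Let x1 = kg of sunflower meal, x2 = kg of barley bran, x3 = kg of oat hulls.
min 0.27x1 + 0.14x2 + 0.07x3 subject to:
  213x1 + 105x2 + 295x3 ≤ 466   (crude fibre)
  9.4x1 + 9.4x2 + 4.5x3 ≥ 7.5   (metabolisable energy)
  x1, x2, x3 ≥ 0.
The optimal basis is {barley bran}; sunflower meal, oat hulls drop out. Binding constraint: metabolisable energy.
Solving gives x2 = 0.7979.
Cost = 0.14·0.7979 = 0.11171.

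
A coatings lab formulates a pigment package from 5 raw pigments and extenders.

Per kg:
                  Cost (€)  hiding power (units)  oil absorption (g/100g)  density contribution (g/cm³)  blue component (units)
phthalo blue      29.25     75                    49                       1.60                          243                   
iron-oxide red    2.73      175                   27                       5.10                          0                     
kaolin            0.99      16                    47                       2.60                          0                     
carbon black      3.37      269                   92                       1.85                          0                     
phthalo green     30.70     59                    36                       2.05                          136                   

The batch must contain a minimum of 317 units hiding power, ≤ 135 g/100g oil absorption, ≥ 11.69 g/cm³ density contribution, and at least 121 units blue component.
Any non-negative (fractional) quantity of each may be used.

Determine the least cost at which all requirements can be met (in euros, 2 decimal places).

Let x1 = kg of phthalo blue, x2 = kg of iron-oxide red, x3 = kg of kaolin, x4 = kg of carbon black, x5 = kg of phthalo green.
Minimize 29.25x1 + 2.73x2 + 0.99x3 + 3.37x4 + 30.7x5 s.t.:
  75x1 + 175x2 + 16x3 + 269x4 + 59x5 ≥ 317   (hiding power)
  49x1 + 27x2 + 47x3 + 92x4 + 36x5 ≤ 135   (oil absorption)
  1.6x1 + 5.1x2 + 2.6x3 + 1.85x4 + 2.05x5 ≥ 11.69   (density contribution)
  243x1 + 136x5 ≥ 121   (blue component)
  x1, x2, x3, x4, x5 ≥ 0.
The minimum-cost mix takes nothing from carbon black, phthalo green — only phthalo blue, iron-oxide red, kaolin. The hiding power, density contribution, blue component requirements are met with equality.
So phthalo blue = 0.4979 kg, iron-oxide red = 1.48 kg, kaolin = 1.286 kg.
Objective = 29.25·0.4979 + 2.73·1.48 + 0.99·1.286 = 19.8771.

€19.88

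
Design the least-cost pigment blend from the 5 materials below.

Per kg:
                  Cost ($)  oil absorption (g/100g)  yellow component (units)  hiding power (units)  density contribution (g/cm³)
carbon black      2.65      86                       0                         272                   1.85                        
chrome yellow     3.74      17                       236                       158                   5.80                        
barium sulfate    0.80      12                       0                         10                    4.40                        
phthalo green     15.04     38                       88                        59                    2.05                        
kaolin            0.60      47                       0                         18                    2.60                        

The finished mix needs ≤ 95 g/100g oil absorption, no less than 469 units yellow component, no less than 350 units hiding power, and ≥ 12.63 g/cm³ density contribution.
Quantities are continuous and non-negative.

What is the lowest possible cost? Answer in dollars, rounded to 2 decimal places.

$7.92

Let x1 = kg of carbon black, x2 = kg of chrome yellow, x3 = kg of barium sulfate, x4 = kg of phthalo green, x5 = kg of kaolin.
min 2.65x1 + 3.74x2 + 0.8x3 + 15.04x4 + 0.6x5 with:
  86x1 + 17x2 + 12x3 + 38x4 + 47x5 ≤ 95   (oil absorption)
  236x2 + 88x4 ≥ 469   (yellow component)
  272x1 + 158x2 + 10x3 + 59x4 + 18x5 ≥ 350   (hiding power)
  1.85x1 + 5.8x2 + 4.4x3 + 2.05x4 + 2.6x5 ≥ 12.63   (density contribution)
  x1, x2, x3, x4, x5 ≥ 0.
The cheapest feasible vertex uses only carbon black, chrome yellow, barium sulfate; phthalo green, kaolin are not used. The yellow component, hiding power, density contribution requirements are met with equality.
So carbon black = 0.1251 kg, chrome yellow = 1.987 kg, barium sulfate = 0.1983 kg.
Objective = 2.65·0.1251 + 3.74·1.987 + 0.8·0.1983 = 7.9215.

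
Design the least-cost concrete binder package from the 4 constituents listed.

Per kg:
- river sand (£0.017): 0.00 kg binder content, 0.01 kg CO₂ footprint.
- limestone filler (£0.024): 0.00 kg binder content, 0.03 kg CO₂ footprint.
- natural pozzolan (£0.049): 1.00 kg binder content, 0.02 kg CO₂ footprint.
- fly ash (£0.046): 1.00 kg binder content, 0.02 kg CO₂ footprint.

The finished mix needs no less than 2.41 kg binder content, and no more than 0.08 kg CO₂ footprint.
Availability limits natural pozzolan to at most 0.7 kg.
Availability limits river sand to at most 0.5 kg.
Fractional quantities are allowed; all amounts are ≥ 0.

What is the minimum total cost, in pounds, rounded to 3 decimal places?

Set it up as a linear program. Let x1 = kg of river sand, x2 = kg of limestone filler, x3 = kg of natural pozzolan, x4 = kg of fly ash.
Minimize 0.017x1 + 0.024x2 + 0.049x3 + 0.046x4 subject to:
  1x3 + 1x4 ≥ 2.41   (binder content)
  0.01x1 + 0.03x2 + 0.02x3 + 0.02x4 ≤ 0.08   (CO₂ footprint)
  x3 ≤ 0.7
  x1 ≤ 0.5
  x1, x2, x3, x4 ≥ 0.
The minimum-cost mix takes nothing from river sand, limestone filler, natural pozzolan — only fly ash. The binder content requirement is met with equality.
Optimal quantities: fly ash = 2.41 kg.
Cost = 0.046·2.41 = 0.11086.

£0.111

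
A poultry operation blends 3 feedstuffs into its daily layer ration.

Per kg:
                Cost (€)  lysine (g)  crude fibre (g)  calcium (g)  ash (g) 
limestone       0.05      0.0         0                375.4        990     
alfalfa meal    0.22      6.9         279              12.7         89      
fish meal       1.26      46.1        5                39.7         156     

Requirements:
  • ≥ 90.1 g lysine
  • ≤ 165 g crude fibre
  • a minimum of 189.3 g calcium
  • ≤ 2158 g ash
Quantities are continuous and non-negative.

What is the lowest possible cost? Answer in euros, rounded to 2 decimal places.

€2.48

This is a linear program. Let x1 = kg of limestone, x2 = kg of alfalfa meal, x3 = kg of fish meal.
Minimise 0.05x1 + 0.22x2 + 1.26x3 subject to:
  6.9x2 + 46.1x3 ≥ 90.1   (lysine)
  279x2 + 5x3 ≤ 165   (crude fibre)
  375.4x1 + 12.7x2 + 39.7x3 ≥ 189.3   (calcium)
  990x1 + 89x2 + 156x3 ≤ 2158   (ash)
  x1, x2, x3 ≥ 0.
The minimum-cost mix takes nothing from alfalfa meal — only limestone, fish meal. There the lysine and calcium constraints are tight.
Solving gives x1 = 0.2976, x3 = 1.954.
Total cost: 0.05·0.2976 + 1.26·1.954 = 2.4769.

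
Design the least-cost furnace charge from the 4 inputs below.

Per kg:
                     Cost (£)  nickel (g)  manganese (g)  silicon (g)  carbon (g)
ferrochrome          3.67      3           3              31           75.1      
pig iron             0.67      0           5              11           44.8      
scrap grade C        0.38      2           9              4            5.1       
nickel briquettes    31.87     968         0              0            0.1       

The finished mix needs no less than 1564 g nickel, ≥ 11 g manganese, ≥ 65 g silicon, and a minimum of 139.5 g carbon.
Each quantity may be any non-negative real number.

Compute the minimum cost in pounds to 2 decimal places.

£55.45

Set it up as a linear program. Let x1 = kg of ferrochrome, x2 = kg of pig iron, x3 = kg of scrap grade C, x4 = kg of nickel briquettes.
Minimise 3.67x1 + 0.67x2 + 0.38x3 + 31.87x4 s.t.:
  3x1 + 2x3 + 968x4 ≥ 1564   (nickel)
  3x1 + 5x2 + 9x3 ≥ 11   (manganese)
  31x1 + 11x2 + 4x3 ≥ 65   (silicon)
  75.1x1 + 44.8x2 + 5.1x3 + 0.1x4 ≥ 139.5   (carbon)
  x1, x2, x3, x4 ≥ 0.
The cheapest feasible vertex uses only pig iron, nickel briquettes; ferrochrome, scrap grade C are not used. Binding constraints: nickel and silicon.
That vertex is x2 = 5.9091, x4 = 1.6157.
Cost = 0.67·5.9091 + 31.87·1.6157 = 55.4515.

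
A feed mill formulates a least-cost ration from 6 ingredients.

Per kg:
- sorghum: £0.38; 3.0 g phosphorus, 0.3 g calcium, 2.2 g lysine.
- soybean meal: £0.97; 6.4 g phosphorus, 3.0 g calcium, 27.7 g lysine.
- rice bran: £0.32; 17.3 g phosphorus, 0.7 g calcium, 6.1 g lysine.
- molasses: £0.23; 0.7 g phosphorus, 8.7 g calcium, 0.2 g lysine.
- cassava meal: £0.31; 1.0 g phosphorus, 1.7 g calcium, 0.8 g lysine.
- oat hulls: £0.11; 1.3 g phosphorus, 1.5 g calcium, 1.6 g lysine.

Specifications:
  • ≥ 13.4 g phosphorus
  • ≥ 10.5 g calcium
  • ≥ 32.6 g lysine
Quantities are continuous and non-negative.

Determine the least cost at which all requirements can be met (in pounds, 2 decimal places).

£1.36

Treat it as an LP. Let x1 = kg of sorghum, x2 = kg of soybean meal, x3 = kg of rice bran, x4 = kg of molasses, x5 = kg of cassava meal, x6 = kg of oat hulls.
Minimize 0.38x1 + 0.97x2 + 0.32x3 + 0.23x4 + 0.31x5 + 0.11x6 s.t.:
  3x1 + 6.4x2 + 17.3x3 + 0.7x4 + 1x5 + 1.3x6 ≥ 13.4   (phosphorus)
  0.3x1 + 3x2 + 0.7x3 + 8.7x4 + 1.7x5 + 1.5x6 ≥ 10.5   (calcium)
  2.2x1 + 27.7x2 + 6.1x3 + 0.2x4 + 0.8x5 + 1.6x6 ≥ 32.6   (lysine)
  x1, x2, x3, x4, x5, x6 ≥ 0.
At the optimum only soybean meal, rice bran, molasses are positive (sorghum, cassava meal, oat hulls = 0). Binding constraints: phosphorus, calcium, lysine.
That vertex is x2 = 1.097, x3 = 0.3363, x4 = 0.8015.
Hence cost = 0.97·1.097 + 0.32·0.3363 + 0.23·0.8015 = £1.3561.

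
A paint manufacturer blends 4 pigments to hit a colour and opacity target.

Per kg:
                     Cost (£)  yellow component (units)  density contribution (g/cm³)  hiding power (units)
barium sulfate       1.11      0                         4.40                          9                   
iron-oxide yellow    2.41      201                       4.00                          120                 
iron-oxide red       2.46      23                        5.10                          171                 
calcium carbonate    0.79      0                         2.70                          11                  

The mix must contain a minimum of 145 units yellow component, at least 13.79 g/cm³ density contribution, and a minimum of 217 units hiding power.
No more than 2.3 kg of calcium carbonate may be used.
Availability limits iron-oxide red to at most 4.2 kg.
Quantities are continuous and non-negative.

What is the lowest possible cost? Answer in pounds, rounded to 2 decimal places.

£5.23

Set it up as a linear program. Let x1 = kg of barium sulfate, x2 = kg of iron-oxide yellow, x3 = kg of iron-oxide red, x4 = kg of calcium carbonate.
Minimize 1.11x1 + 2.41x2 + 2.46x3 + 0.79x4 subject to:
  201x2 + 23x3 ≥ 145   (yellow component)
  4.4x1 + 4x2 + 5.1x3 + 2.7x4 ≥ 13.79   (density contribution)
  9x1 + 120x2 + 171x3 + 11x4 ≥ 217   (hiding power)
  x4 ≤ 2.3
  x3 ≤ 4.2
  x1, x2, x3, x4 ≥ 0.
The minimum-cost mix takes nothing from calcium carbonate — only barium sulfate, iron-oxide yellow, iron-oxide red. The yellow component, density contribution, hiding power requirements are met with equality.
Solving gives x1 = 1.706, x2 = 0.6377, x3 = 0.7317.
Hence cost = 1.11·1.706 + 2.41·0.6377 + 2.46·0.7317 = £5.2305.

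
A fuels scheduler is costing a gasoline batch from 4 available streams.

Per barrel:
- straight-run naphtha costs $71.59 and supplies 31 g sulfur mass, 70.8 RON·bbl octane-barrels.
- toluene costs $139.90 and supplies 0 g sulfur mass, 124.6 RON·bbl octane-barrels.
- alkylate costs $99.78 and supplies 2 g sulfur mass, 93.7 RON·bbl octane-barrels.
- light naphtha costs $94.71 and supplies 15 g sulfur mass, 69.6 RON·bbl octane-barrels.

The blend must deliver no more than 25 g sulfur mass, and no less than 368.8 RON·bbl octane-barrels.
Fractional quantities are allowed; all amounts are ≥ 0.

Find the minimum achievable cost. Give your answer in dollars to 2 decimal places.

Let x1 = barrels of straight-run naphtha, x2 = barrels of toluene, x3 = barrels of alkylate, x4 = barrels of light naphtha.
Minimise 71.59x1 + 139.9x2 + 99.78x3 + 94.71x4 s.t.:
  31x1 + 2x3 + 15x4 ≤ 25   (sulfur mass)
  70.8x1 + 124.6x2 + 93.7x3 + 69.6x4 ≥ 368.8   (octane-barrels)
  x1, x2, x3, x4 ≥ 0.
At the optimum only straight-run naphtha, alkylate are positive (toluene, light naphtha = 0). Binding constraints: sulfur mass and octane-barrels.
That vertex is x1 = 0.58083, x3 = 3.4971.
Total cost: 71.59·0.58083 + 99.78·3.4971 = 390.5223.

$390.52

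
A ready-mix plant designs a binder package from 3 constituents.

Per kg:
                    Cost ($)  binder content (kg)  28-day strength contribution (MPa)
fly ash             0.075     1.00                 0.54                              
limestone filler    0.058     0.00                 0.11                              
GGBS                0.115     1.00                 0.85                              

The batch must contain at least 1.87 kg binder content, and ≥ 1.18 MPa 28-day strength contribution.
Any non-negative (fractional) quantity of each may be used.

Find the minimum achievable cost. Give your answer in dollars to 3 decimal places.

Set it up as a linear program. Let x1 = kg of fly ash, x2 = kg of limestone filler, x3 = kg of GGBS.
min 0.075x1 + 0.058x2 + 0.115x3 with:
  1x1 + 1x3 ≥ 1.87   (binder content)
  0.54x1 + 0.11x2 + 0.85x3 ≥ 1.18   (28-day strength contribution)
  x1, x2, x3 ≥ 0.
The cheapest feasible vertex uses only fly ash, GGBS; limestone filler is not used. Binding constraints: binder content and 28-day strength contribution.
Optimal quantities: fly ash = 1.321 kg, GGBS = 0.549 kg.
Hence cost = 0.075·1.321 + 0.115·0.549 = $0.16221.

$0.162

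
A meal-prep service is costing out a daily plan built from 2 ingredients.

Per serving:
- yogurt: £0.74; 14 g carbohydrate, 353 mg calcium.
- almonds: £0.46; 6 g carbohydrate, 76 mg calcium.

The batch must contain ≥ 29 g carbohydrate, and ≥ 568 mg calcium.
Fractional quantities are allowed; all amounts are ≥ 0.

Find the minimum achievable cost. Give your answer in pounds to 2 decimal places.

Let x1 = servings of yogurt, x2 = servings of almonds.
Minimise 0.74x1 + 0.46x2 subject to:
  14x1 + 6x2 ≥ 29   (carbohydrate)
  353x1 + 76x2 ≥ 568   (calcium)
  x1, x2 ≥ 0.
The cheapest feasible vertex uses only yogurt; almonds is not used. Binding constraint: carbohydrate.
Solving gives x1 = 2.071.
Total cost: 0.74·2.071 = 1.5325.

£1.53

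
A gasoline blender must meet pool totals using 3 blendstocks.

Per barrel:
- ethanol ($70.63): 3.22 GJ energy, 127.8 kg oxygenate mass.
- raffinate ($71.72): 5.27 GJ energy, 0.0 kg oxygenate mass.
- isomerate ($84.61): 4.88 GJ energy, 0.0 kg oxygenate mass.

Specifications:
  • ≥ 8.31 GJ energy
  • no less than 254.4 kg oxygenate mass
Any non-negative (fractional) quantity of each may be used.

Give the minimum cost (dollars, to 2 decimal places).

Let x1 = barrels of ethanol, x2 = barrels of raffinate, x3 = barrels of isomerate.
Minimise 70.63x1 + 71.72x2 + 84.61x3 with:
  3.22x1 + 5.27x2 + 4.88x3 ≥ 8.31   (energy)
  127.8x1 ≥ 254.4   (oxygenate mass)
  x1, x2, x3 ≥ 0.
At the optimum only ethanol, raffinate are positive (isomerate = 0). The energy and oxygenate mass requirements are met with equality.
Solving gives x1 = 1.9906, x2 = 0.36058.
Hence cost = 70.63·1.9906 + 71.72·0.36058 = $166.4569.

$166.46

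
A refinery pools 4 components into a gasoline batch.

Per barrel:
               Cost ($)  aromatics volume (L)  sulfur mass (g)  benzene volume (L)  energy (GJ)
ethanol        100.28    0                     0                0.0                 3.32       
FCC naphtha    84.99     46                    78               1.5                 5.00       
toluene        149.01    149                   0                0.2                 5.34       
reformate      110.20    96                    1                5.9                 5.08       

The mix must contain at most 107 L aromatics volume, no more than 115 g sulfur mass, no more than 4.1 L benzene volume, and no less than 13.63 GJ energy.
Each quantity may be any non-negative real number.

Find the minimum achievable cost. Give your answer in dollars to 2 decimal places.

Let x1 = barrels of ethanol, x2 = barrels of FCC naphtha, x3 = barrels of toluene, x4 = barrels of reformate.
Minimize 100.28x1 + 84.99x2 + 149.01x3 + 110.2x4 subject to:
  46x2 + 149x3 + 96x4 ≤ 107   (aromatics volume)
  78x2 + 1x4 ≤ 115   (sulfur mass)
  1.5x2 + 0.2x3 + 5.9x4 ≤ 4.1   (benzene volume)
  3.32x1 + 5x2 + 5.34x3 + 5.08x4 ≥ 13.63   (energy)
  x1, x2, x3, x4 ≥ 0.
The optimal mix uses every input. Binding constraints: aromatics volume, sulfur mass, benzene volume, energy.
That vertex is x1 = 1.3086, x2 = 1.47027, x3 = 0.0585974, x4 = 0.319132.
Hence cost = 100.28·1.3086 + 84.99·1.47027 + 149.01·0.0585974 + 110.2·0.319132 = $300.0846.

$300.08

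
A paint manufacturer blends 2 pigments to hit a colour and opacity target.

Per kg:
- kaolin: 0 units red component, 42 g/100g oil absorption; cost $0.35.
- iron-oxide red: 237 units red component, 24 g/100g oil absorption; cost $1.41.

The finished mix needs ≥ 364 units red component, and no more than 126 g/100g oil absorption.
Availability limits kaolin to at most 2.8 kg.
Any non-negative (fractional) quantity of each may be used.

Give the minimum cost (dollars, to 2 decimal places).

Let x1 = kg of kaolin, x2 = kg of iron-oxide red.
Minimize 0.35x1 + 1.41x2 subject to:
  237x2 ≥ 364   (red component)
  42x1 + 24x2 ≤ 126   (oil absorption)
  x1 ≤ 2.8
  x1, x2 ≥ 0.
The optimal basis is {iron-oxide red}; kaolin drops out. There the red component constraint is tight.
Solving gives x2 = 1.536.
Total cost: 1.41·1.536 = 2.1658.

$2.17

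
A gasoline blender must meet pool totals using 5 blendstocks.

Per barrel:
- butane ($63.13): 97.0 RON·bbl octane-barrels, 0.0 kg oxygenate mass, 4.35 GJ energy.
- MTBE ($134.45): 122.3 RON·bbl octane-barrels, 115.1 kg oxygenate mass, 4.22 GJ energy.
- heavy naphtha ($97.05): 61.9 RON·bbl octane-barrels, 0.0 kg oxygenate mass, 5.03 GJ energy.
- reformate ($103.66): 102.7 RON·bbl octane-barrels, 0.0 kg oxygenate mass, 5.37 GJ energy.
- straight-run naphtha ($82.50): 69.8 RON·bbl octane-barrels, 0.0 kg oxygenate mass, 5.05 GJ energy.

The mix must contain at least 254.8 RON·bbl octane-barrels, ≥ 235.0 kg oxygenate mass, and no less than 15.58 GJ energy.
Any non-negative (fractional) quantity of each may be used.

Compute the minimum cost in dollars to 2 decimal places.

Let x1 = barrels of butane, x2 = barrels of MTBE, x3 = barrels of heavy naphtha, x4 = barrels of reformate, x5 = barrels of straight-run naphtha.
Minimize 63.13x1 + 134.45x2 + 97.05x3 + 103.66x4 + 82.5x5 s.t.:
  97x1 + 122.3x2 + 61.9x3 + 102.7x4 + 69.8x5 ≥ 254.8   (octane-barrels)
  115.1x2 ≥ 235   (oxygenate mass)
  4.35x1 + 4.22x2 + 5.03x3 + 5.37x4 + 5.05x5 ≥ 15.58   (energy)
  x1, x2, x3, x4, x5 ≥ 0.
At the optimum only butane, MTBE are positive (heavy naphtha, reformate, straight-run naphtha = 0). There the oxygenate mass and energy constraints are tight.
Optimal quantities: butane = 1.6009 barrels, MTBE = 2.0417 barrels.
Cost = 63.13·1.6009 + 134.45·2.0417 = 375.5714.

$375.57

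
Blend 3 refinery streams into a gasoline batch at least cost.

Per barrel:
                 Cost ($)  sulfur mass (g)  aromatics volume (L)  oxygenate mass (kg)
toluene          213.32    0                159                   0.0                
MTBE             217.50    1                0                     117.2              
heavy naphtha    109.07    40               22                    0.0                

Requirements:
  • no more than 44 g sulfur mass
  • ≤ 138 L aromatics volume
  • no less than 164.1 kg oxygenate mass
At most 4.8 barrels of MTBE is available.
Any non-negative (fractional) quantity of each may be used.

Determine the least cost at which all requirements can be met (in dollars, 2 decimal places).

Treat it as an LP. Let x1 = barrels of toluene, x2 = barrels of MTBE, x3 = barrels of heavy naphtha.
min 213.32x1 + 217.5x2 + 109.07x3 with:
  1x2 + 40x3 ≤ 44   (sulfur mass)
  159x1 + 22x3 ≤ 138   (aromatics volume)
  117.2x2 ≥ 164.1   (oxygenate mass)
  x2 ≤ 4.8
  x1, x2, x3 ≥ 0.
At the optimum only MTBE is positive (toluene, heavy naphtha = 0). Binding constraint: oxygenate mass.
So MTBE = 1.4002 barrels.
Total cost: 217.5·1.4002 = 304.5435.

$304.54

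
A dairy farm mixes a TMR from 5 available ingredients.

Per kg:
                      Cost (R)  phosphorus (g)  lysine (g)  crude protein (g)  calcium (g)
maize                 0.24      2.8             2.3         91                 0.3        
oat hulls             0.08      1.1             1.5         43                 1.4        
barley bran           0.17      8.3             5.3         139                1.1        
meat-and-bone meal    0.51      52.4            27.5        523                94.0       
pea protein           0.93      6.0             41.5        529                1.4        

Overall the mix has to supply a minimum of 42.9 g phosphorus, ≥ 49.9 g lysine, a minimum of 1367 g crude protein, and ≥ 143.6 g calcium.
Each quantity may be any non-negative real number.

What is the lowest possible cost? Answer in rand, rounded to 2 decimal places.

Set it up as a linear program. Let x1 = kg of maize, x2 = kg of oat hulls, x3 = kg of barley bran, x4 = kg of meat-and-bone meal, x5 = kg of pea protein.
Minimise 0.24x1 + 0.08x2 + 0.17x3 + 0.51x4 + 0.93x5 with:
  2.8x1 + 1.1x2 + 8.3x3 + 52.4x4 + 6x5 ≥ 42.9   (phosphorus)
  2.3x1 + 1.5x2 + 5.3x3 + 27.5x4 + 41.5x5 ≥ 49.9   (lysine)
  91x1 + 43x2 + 139x3 + 523x4 + 529x5 ≥ 1367   (crude protein)
  0.3x1 + 1.4x2 + 1.1x3 + 94x4 + 1.4x5 ≥ 143.6   (calcium)
  x1, x2, x3, x4, x5 ≥ 0.
The minimum-cost mix takes nothing from maize, oat hulls, barley bran, pea protein — only meat-and-bone meal. The crude protein requirement is met with equality.
That vertex is x4 = 2.614.
Cost = 0.51·2.614 = 1.3331.

R1.33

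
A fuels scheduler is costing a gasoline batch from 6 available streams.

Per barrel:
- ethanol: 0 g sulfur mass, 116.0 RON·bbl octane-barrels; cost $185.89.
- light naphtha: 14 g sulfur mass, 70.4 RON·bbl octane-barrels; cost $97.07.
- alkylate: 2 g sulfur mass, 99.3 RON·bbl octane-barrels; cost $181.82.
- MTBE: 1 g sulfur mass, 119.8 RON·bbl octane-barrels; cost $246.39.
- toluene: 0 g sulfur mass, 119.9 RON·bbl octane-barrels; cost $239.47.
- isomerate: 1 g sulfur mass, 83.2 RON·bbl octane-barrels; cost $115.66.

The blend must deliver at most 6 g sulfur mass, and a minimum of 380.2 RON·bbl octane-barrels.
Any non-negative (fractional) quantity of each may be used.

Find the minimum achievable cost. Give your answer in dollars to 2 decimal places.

$528.45

Set it up as a linear program. Let x1 = barrels of ethanol, x2 = barrels of light naphtha, x3 = barrels of alkylate, x4 = barrels of MTBE, x5 = barrels of toluene, x6 = barrels of isomerate.
Minimise 185.89x1 + 97.07x2 + 181.82x3 + 246.39x4 + 239.47x5 + 115.66x6 with:
  14x2 + 2x3 + 1x4 + 1x6 ≤ 6   (sulfur mass)
  116x1 + 70.4x2 + 99.3x3 + 119.8x4 + 119.9x5 + 83.2x6 ≥ 380.2   (octane-barrels)
  x1, x2, x3, x4, x5, x6 ≥ 0.
The cheapest feasible vertex uses only light naphtha, isomerate; ethanol, alkylate, MTBE, toluene are not used. There the sulfur mass and octane-barrels constraints are tight.
So light naphtha = 0.10874 barrels, isomerate = 4.4777 barrels.
Hence cost = 97.07·0.10874 + 115.66·4.4777 = $528.4462.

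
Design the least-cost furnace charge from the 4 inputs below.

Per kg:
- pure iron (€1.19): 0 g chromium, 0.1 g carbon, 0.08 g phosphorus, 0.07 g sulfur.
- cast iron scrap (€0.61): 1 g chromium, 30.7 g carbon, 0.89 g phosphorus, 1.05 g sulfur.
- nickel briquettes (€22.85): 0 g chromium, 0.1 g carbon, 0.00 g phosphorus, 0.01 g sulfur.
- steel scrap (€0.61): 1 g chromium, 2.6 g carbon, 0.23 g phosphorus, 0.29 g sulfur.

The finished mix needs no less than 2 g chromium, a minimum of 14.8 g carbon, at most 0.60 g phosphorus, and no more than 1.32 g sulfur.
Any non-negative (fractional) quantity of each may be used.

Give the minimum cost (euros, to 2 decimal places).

€832.82

Set it up as a linear program. Let x1 = kg of pure iron, x2 = kg of cast iron scrap, x3 = kg of nickel briquettes, x4 = kg of steel scrap.
Minimize 1.19x1 + 0.61x2 + 22.85x3 + 0.61x4 with:
  1x2 + 1x4 ≥ 2   (chromium)
  0.1x1 + 30.7x2 + 0.1x3 + 2.6x4 ≥ 14.8   (carbon)
  0.08x1 + 0.89x2 + 0.23x4 ≤ 0.6   (phosphorus)
  0.07x1 + 1.05x2 + 0.01x3 + 0.29x4 ≤ 1.32   (sulfur)
  x1, x2, x3, x4 ≥ 0.
At the optimum only cast iron scrap, nickel briquettes, steel scrap are positive (pure iron = 0). The chromium, carbon, phosphorus requirements are met with equality.
That vertex is x2 = 0.21212, x3 = 36.394, x4 = 1.7879.
Cost = 0.61·0.21212 + 22.85·36.394 + 0.61·1.7879 = 832.8229.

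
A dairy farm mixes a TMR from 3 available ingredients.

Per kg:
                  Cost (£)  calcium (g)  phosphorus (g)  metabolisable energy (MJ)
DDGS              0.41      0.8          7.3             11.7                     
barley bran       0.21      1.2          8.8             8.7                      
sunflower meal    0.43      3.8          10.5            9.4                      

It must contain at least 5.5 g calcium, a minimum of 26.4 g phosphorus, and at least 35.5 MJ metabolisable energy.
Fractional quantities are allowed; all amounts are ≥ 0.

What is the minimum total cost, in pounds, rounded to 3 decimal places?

£0.906

Set it up as a linear program. Let x1 = kg of DDGS, x2 = kg of barley bran, x3 = kg of sunflower meal.
Minimise 0.41x1 + 0.21x2 + 0.43x3 subject to:
  0.8x1 + 1.2x2 + 3.8x3 ≥ 5.5   (calcium)
  7.3x1 + 8.8x2 + 10.5x3 ≥ 26.4   (phosphorus)
  11.7x1 + 8.7x2 + 9.4x3 ≥ 35.5   (metabolisable energy)
  x1, x2, x3 ≥ 0.
The minimum-cost mix takes nothing from DDGS — only barley bran, sunflower meal. There the calcium and metabolisable energy constraints are tight.
That vertex is x2 = 3.82, x3 = 0.241.
Total cost: 0.21·3.82 + 0.43·0.241 = 0.90583.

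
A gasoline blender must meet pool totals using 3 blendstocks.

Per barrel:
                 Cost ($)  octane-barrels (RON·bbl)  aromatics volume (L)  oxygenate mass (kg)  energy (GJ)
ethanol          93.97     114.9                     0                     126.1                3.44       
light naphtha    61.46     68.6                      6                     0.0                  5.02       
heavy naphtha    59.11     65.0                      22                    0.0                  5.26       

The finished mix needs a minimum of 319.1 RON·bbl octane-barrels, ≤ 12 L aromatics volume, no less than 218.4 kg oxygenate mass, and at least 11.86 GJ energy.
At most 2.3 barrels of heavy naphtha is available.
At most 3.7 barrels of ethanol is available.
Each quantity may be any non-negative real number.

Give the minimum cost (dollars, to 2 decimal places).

Set it up as a linear program. Let x1 = barrels of ethanol, x2 = barrels of light naphtha, x3 = barrels of heavy naphtha.
Minimise 93.97x1 + 61.46x2 + 59.11x3 with:
  114.9x1 + 68.6x2 + 65x3 ≥ 319.1   (octane-barrels)
  6x2 + 22x3 ≤ 12   (aromatics volume)
  126.1x1 ≥ 218.4   (oxygenate mass)
  3.44x1 + 5.02x2 + 5.26x3 ≥ 11.86   (energy)
  x3 ≤ 2.3
  x1 ≤ 3.7
  x1, x2, x3 ≥ 0.
All 3 inputs are positive at the optimum. Binding constraints: octane-barrels, aromatics volume, energy.
So ethanol = 2.3615 barrels, light naphtha = 0.24187 barrels, heavy naphtha = 0.47949 barrels.
Cost = 93.97·2.3615 + 61.46·0.24187 + 59.11·0.47949 = 265.1181.

$265.12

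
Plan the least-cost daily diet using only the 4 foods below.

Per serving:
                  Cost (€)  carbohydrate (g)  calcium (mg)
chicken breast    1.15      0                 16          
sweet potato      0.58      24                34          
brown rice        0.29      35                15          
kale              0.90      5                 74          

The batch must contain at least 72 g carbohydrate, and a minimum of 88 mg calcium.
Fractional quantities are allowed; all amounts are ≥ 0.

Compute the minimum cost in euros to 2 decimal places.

Set it up as a linear program. Let x1 = servings of chicken breast, x2 = servings of sweet potato, x3 = servings of brown rice, x4 = servings of kale.
min 1.15x1 + 0.58x2 + 0.29x3 + 0.9x4 subject to:
  24x2 + 35x3 + 5x4 ≥ 72   (carbohydrate)
  16x1 + 34x2 + 15x3 + 74x4 ≥ 88   (calcium)
  x1, x2, x3, x4 ≥ 0.
The cheapest feasible vertex uses only brown rice, kale; chicken breast, sweet potato are not used. There the carbohydrate and calcium constraints are tight.
Solving gives x3 = 1.944, x4 = 0.7952.
Total cost: 0.29·1.944 + 0.9·0.7952 = 1.2794.

€1.28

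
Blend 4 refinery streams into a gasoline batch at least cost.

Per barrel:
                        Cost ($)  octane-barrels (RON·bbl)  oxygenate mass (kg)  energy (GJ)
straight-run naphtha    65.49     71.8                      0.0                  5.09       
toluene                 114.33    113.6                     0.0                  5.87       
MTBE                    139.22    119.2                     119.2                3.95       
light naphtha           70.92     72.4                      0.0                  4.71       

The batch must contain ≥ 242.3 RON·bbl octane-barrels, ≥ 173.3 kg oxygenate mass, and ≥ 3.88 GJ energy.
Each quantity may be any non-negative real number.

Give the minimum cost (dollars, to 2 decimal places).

$265.34

This is a linear program. Let x1 = barrels of straight-run naphtha, x2 = barrels of toluene, x3 = barrels of MTBE, x4 = barrels of light naphtha.
min 65.49x1 + 114.33x2 + 139.22x3 + 70.92x4 with:
  71.8x1 + 113.6x2 + 119.2x3 + 72.4x4 ≥ 242.3   (octane-barrels)
  119.2x3 ≥ 173.3   (oxygenate mass)
  5.09x1 + 5.87x2 + 3.95x3 + 4.71x4 ≥ 3.88   (energy)
  x1, x2, x3, x4 ≥ 0.
The optimal basis is {straight-run naphtha, MTBE}; toluene, light naphtha drop out. Binding constraints: octane-barrels and oxygenate mass.
Solving gives x1 = 0.961003, x3 = 1.45386.
Hence cost = 65.49·0.961003 + 139.22·1.45386 = $265.3425.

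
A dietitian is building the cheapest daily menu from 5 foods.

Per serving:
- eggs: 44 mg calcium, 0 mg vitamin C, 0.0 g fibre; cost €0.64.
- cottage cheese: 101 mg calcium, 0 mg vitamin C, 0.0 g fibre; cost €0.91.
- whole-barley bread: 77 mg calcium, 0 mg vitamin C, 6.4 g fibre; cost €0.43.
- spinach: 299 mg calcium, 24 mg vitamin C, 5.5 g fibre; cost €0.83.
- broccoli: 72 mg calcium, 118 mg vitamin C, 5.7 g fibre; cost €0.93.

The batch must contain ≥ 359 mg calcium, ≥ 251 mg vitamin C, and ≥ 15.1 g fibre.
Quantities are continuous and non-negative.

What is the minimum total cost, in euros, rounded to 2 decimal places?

€2.44

Let x1 = servings of eggs, x2 = servings of cottage cheese, x3 = servings of whole-barley bread, x4 = servings of spinach, x5 = servings of broccoli.
min 0.64x1 + 0.91x2 + 0.43x3 + 0.83x4 + 0.93x5 s.t.:
  44x1 + 101x2 + 77x3 + 299x4 + 72x5 ≥ 359   (calcium)
  24x4 + 118x5 ≥ 251   (vitamin C)
  6.4x3 + 5.5x4 + 5.7x5 ≥ 15.1   (fibre)
  x1, x2, x3, x4, x5 ≥ 0.
The cheapest feasible vertex uses only spinach, broccoli; eggs, cottage cheese, whole-barley bread are not used. Binding constraints: calcium and vitamin C.
So spinach = 0.7239 servings, broccoli = 1.98 servings.
Hence cost = 0.83·0.7239 + 0.93·1.98 = €2.4422.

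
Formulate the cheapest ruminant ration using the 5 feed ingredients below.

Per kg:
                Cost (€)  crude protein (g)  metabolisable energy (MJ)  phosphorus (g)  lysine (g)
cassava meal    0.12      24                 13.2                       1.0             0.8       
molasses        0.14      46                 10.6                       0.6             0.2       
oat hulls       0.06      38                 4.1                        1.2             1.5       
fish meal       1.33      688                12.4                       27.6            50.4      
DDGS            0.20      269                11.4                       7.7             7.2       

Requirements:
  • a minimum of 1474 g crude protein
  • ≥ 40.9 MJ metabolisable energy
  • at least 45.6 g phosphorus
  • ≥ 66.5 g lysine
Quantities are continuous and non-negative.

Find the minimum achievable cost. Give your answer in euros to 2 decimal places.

€1.79

Set it up as a linear program. Let x1 = kg of cassava meal, x2 = kg of molasses, x3 = kg of oat hulls, x4 = kg of fish meal, x5 = kg of DDGS.
min 0.12x1 + 0.14x2 + 0.06x3 + 1.33x4 + 0.2x5 with:
  24x1 + 46x2 + 38x3 + 688x4 + 269x5 ≥ 1474   (crude protein)
  13.2x1 + 10.6x2 + 4.1x3 + 12.4x4 + 11.4x5 ≥ 40.9   (metabolisable energy)
  1x1 + 0.6x2 + 1.2x3 + 27.6x4 + 7.7x5 ≥ 45.6   (phosphorus)
  0.8x1 + 0.2x2 + 1.5x3 + 50.4x4 + 7.2x5 ≥ 66.5   (lysine)
  x1, x2, x3, x4, x5 ≥ 0.
The minimum-cost mix takes nothing from cassava meal, molasses, oat hulls — only fish meal, DDGS. Binding constraints: crude protein and lysine.
So fish meal = 0.8456 kg, DDGS = 3.317 kg.
Objective = 1.33·0.8456 + 0.2·3.317 = 1.7880.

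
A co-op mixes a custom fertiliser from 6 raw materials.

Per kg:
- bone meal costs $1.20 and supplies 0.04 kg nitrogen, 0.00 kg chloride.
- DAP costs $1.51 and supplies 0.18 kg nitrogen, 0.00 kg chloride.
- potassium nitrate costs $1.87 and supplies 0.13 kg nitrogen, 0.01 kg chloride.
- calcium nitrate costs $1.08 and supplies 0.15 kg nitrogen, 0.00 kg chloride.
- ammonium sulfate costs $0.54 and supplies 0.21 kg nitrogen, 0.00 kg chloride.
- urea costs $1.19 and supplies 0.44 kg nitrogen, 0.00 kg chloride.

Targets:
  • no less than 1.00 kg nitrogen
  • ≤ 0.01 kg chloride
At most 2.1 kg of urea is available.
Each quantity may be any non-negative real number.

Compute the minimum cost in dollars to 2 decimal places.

$2.57

Treat it as an LP. Let x1 = kg of bone meal, x2 = kg of DAP, x3 = kg of potassium nitrate, x4 = kg of calcium nitrate, x5 = kg of ammonium sulfate, x6 = kg of urea.
Minimize 1.2x1 + 1.51x2 + 1.87x3 + 1.08x4 + 0.54x5 + 1.19x6 with:
  0.04x1 + 0.18x2 + 0.13x3 + 0.15x4 + 0.21x5 + 0.44x6 ≥ 1   (nitrogen)
  0.01x3 ≤ 0.01   (chloride)
  x6 ≤ 2.1
  x1, x2, x3, x4, x5, x6 ≥ 0.
The cheapest feasible vertex uses only ammonium sulfate; bone meal, DAP, potassium nitrate, calcium nitrate, urea are not used. The nitrogen requirement is met with equality.
Optimal quantities: ammonium sulfate = 4.762 kg.
Objective = 0.54·4.762 = 2.5715.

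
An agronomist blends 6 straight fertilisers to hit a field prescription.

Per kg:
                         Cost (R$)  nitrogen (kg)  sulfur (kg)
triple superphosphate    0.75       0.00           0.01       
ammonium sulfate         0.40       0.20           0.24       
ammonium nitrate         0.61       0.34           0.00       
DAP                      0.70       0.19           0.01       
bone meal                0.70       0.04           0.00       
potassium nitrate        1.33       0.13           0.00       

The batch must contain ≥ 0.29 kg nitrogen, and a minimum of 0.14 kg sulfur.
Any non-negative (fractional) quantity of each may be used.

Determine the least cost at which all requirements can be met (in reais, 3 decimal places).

R$0.544

Treat it as an LP. Let x1 = kg of triple superphosphate, x2 = kg of ammonium sulfate, x3 = kg of ammonium nitrate, x4 = kg of DAP, x5 = kg of bone meal, x6 = kg of potassium nitrate.
min 0.75x1 + 0.4x2 + 0.61x3 + 0.7x4 + 0.7x5 + 1.33x6 subject to:
  0.2x2 + 0.34x3 + 0.19x4 + 0.04x5 + 0.13x6 ≥ 0.29   (nitrogen)
  0.01x1 + 0.24x2 + 0.01x4 ≥ 0.14   (sulfur)
  x1, x2, x3, x4, x5, x6 ≥ 0.
The minimum-cost mix takes nothing from triple superphosphate, DAP, bone meal, potassium nitrate — only ammonium sulfate, ammonium nitrate. The nitrogen and sulfur requirements are met with equality.
Solving gives x2 = 0.5833, x3 = 0.5098.
Hence cost = 0.4·0.5833 + 0.61·0.5098 = R$0.54430.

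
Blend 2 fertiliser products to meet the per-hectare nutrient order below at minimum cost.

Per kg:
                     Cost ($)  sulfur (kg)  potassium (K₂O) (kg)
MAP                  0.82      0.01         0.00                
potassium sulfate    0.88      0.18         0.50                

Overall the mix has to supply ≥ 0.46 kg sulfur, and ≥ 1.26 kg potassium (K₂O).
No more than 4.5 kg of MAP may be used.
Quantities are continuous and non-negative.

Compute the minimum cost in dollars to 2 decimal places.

Let x1 = kg of MAP, x2 = kg of potassium sulfate.
Minimise 0.82x1 + 0.88x2 s.t.:
  0.01x1 + 0.18x2 ≥ 0.46   (sulfur)
  0.5x2 ≥ 1.26   (potassium (K₂O))
  x1 ≤ 4.5
  x1, x2 ≥ 0.
At the optimum only potassium sulfate is positive (MAP = 0). Binding constraint: sulfur.
Optimal quantities: potassium sulfate = 2.556 kg.
Objective = 0.88·2.556 = 2.2493.

$2.25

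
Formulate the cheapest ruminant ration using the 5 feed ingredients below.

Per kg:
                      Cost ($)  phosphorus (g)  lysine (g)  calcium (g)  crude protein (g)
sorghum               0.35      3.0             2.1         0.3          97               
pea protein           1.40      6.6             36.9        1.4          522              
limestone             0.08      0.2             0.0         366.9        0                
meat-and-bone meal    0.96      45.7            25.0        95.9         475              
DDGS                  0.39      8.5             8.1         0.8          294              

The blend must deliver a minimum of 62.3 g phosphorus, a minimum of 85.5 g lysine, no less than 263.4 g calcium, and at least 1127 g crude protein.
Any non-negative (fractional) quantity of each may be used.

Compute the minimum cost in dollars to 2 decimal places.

Let x1 = kg of sorghum, x2 = kg of pea protein, x3 = kg of limestone, x4 = kg of meat-and-bone meal, x5 = kg of DDGS.
Minimise 0.35x1 + 1.4x2 + 0.08x3 + 0.96x4 + 0.39x5 with:
  3x1 + 6.6x2 + 0.2x3 + 45.7x4 + 8.5x5 ≥ 62.3   (phosphorus)
  2.1x1 + 36.9x2 + 25x4 + 8.1x5 ≥ 85.5   (lysine)
  0.3x1 + 1.4x2 + 366.9x3 + 95.9x4 + 0.8x5 ≥ 263.4   (calcium)
  97x1 + 522x2 + 475x4 + 294x5 ≥ 1127   (crude protein)
  x1, x2, x3, x4, x5 ≥ 0.
The minimum-cost mix takes nothing from sorghum, limestone, DDGS — only pea protein, meat-and-bone meal. The lysine and calcium requirements are met with equality.
That vertex is x2 = 0.4608, x4 = 2.74.
Total cost: 1.4·0.4608 + 0.96·2.74 = 3.2755.

$3.28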